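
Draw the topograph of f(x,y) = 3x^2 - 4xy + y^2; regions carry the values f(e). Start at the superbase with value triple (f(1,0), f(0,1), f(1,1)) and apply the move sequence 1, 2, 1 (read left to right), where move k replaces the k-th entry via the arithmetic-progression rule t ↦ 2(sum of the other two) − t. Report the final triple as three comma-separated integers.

start (3,1,0) = (f(1,0),f(0,1),f(1,1))
replace slot 1: 2·(1+0) − 3 = -1 → (-1,1,0)
replace slot 2: 2·((-1)+0) − 1 = -3 → (-1,-3,0)
replace slot 1: 2·((-3)+0) − (-1) = -5 → (-5,-3,0)

-5,-3,0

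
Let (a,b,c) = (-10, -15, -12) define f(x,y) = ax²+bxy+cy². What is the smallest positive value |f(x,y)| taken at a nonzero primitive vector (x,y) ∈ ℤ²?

translate: b→-5 (≡15 mod 20), so (10,15,12)→(10,-5,7)
flip: (10,-5,7)→(7,5,10)
reduced (well bottom): (7,5,10) with a≤c, −a<b≤a
well minimum |f| = |-7| = 7 (negative-definite)

7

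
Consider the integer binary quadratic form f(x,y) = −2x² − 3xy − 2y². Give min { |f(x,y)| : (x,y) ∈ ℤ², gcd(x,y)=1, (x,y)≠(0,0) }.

translate: b→-1 (≡3 mod 4), so (2,3,2)→(2,-1,1)
flip: (2,-1,1)→(1,1,2)
reduced (well bottom): (1,1,2) with a≤c, −a<b≤a
well minimum |f| = |-1| = 1 (negative-definite)

1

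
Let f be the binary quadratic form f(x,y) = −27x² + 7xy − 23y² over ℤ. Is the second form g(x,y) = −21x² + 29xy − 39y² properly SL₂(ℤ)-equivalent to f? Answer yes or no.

D₁ = -2435, D₂ = -2435
f is negative-definite; reduce −f:
−f: flip: (27,-7,23)→(23,7,27)
−f: reduced (well bottom): (23,7,27) with a≤c, −a<b≤a
flip sign back: reduced form of f is (-23,-7,-27)
g is negative-definite; reduce −g:
−g: translate: b→13 (≡-29 mod 42), so (21,-29,39)→(21,13,31)
−g: reduced (well bottom): (21,13,31) with a≤c, −a<b≤a
flip sign back: reduced form of g is (-21,-13,-31)
reduced forms (-23, -7, -27) vs (-21, -13, -31) ⇒ inequivalent

no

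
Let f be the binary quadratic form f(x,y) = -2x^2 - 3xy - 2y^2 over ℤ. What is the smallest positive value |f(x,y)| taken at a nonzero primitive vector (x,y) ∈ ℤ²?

translate: b→-1 (≡3 mod 4), so (2,3,2)→(2,-1,1)
flip: (2,-1,1)→(1,1,2)
reduced (well bottom): (1,1,2) with a≤c, −a<b≤a
well minimum |f| = |-1| = 1 (negative-definite)

1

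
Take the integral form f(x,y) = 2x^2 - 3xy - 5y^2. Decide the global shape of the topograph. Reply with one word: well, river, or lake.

D = b²−4ac = (-3)² − 4·2·(-5) = 49
D = 7² is a perfect square ⇒ form factors over ℤ ⇒ lakes

lake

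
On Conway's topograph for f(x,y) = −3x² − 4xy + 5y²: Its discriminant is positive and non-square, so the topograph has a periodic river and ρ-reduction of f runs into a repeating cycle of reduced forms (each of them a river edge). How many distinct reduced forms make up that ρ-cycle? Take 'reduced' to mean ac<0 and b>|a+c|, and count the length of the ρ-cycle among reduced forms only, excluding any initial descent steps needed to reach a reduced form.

D = 76, ⌊√D⌋ = 8
descent: ρ → (5,4,-3)  [lands on river]
river: ρ → (-3,8,1)
river: ρ → (1,8,-3)
river: ρ → (-3,4,5)
river: ρ → (5,6,-2)
river: ρ → (-2,6,5)
ρ-cycle length = 6 (tail of 1 descent step not counted)

6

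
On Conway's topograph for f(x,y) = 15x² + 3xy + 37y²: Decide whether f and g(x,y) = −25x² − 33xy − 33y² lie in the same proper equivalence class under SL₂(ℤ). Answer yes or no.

D₁ = -2211, D₂ = -2211
f: reduced (well bottom): (15,3,37) with a≤c, −a<b≤a
g is negative-definite; reduce −g:
−g: translate: b→-17 (≡33 mod 50), so (25,33,33)→(25,-17,25)
−g: flip: (25,-17,25)→(25,17,25)
−g: reduced (well bottom): (25,17,25) with a≤c, −a<b≤a
flip sign back: reduced form of g is (-25,-17,-25)
reduced forms (15, 3, 37) vs (-25, -17, -25) ⇒ inequivalent

no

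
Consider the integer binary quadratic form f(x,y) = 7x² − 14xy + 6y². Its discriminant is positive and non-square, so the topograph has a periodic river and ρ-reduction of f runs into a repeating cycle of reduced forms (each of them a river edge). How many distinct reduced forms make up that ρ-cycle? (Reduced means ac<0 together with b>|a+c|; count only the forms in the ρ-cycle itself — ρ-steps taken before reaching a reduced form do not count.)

D = 28, ⌊√D⌋ = 5
descent: ρ → (6,2,-1)
descent: ρ → (-1,4,3)  [lands on river]
river: ρ → (3,2,-2)
river: ρ → (-2,2,3)
river: ρ → (3,4,-1)
ρ-cycle length = 4 (tail of 2 descent steps not counted)

4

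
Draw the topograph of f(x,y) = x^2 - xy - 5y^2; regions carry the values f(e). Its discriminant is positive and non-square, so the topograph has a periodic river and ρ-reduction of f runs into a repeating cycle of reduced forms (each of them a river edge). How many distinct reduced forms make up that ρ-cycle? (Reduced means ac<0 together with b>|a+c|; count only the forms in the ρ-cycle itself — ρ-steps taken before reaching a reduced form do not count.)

D = 21, ⌊√D⌋ = 4
descent: ρ → (-5,1,1)
descent: ρ → (1,3,-3)  [lands on river]
river: ρ → (-3,3,1)
ρ-cycle length = 2 (tail of 2 descent steps not counted)

2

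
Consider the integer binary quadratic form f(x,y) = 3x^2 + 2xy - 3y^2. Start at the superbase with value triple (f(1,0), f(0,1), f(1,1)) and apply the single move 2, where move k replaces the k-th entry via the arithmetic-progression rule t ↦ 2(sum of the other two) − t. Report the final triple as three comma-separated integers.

start (3,-3,2) = (f(1,0),f(0,1),f(1,1))
replace slot 2: 2·(3+2) − (-3) = 13 → (3,13,2)

3,13,2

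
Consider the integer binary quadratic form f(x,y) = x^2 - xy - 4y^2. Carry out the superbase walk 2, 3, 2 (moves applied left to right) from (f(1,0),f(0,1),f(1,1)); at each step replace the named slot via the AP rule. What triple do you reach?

start (1,-4,-4) = (f(1,0),f(0,1),f(1,1))
replace slot 2: 2·(1+(-4)) − (-4) = -2 → (1,-2,-4)
replace slot 3: 2·(1+(-2)) − (-4) = 2 → (1,-2,2)
replace slot 2: 2·(1+2) − (-2) = 8 → (1,8,2)

1,8,2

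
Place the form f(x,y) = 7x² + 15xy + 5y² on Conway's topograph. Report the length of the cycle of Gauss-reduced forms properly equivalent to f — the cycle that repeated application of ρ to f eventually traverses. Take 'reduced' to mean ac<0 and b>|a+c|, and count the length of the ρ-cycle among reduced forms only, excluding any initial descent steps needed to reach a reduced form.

D = 85, ⌊√D⌋ = 9
descent: ρ → (5,5,-3)  [lands on river]
river: ρ → (-3,7,3)
river: ρ → (3,5,-5)
river: ρ → (-5,5,3)
river: ρ → (3,7,-3)
river: ρ → (-3,5,5)
ρ-cycle length = 6 (tail of 1 descent step not counted)

6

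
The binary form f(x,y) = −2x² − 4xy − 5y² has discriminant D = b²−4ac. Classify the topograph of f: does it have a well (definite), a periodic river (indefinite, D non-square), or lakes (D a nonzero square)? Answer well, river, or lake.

D = b²−4ac = (-4)² − 4·(-2)·(-5) = -24
D < 0 ⇒ definite ⇒ every region one sign ⇒ single well

well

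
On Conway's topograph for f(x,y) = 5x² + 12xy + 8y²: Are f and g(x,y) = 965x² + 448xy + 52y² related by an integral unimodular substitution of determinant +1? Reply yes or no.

D₁ = -16, D₂ = -16
f: translate: b→2 (≡12 mod 10), so (5,12,8)→(5,2,1)
f: flip: (5,2,1)→(1,-2,5)
f: translate: b→0 (≡-2 mod 2), so (1,-2,5)→(1,0,4)
f: reduced (well bottom): (1,0,4) with a≤c, −a<b≤a
g: flip: (965,448,52)→(52,-448,965)
g: translate: b→-32 (≡-448 mod 104), so (52,-448,965)→(52,-32,5)
g: flip: (52,-32,5)→(5,32,52)
g: translate: b→2 (≡32 mod 10), so (5,32,52)→(5,2,1)
g: flip: (5,2,1)→(1,-2,5)
g: translate: b→0 (≡-2 mod 2), so (1,-2,5)→(1,0,4)
g: reduced (well bottom): (1,0,4) with a≤c, −a<b≤a
reduced forms (1, 0, 4) vs (1, 0, 4) ⇒ equivalent

yes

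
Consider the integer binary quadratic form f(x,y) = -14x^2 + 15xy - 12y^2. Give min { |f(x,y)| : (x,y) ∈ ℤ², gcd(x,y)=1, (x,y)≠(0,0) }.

translate: b→13 (≡-15 mod 28), so (14,-15,12)→(14,13,11)
flip: (14,13,11)→(11,-13,14)
translate: b→9 (≡-13 mod 22), so (11,-13,14)→(11,9,12)
reduced (well bottom): (11,9,12) with a≤c, −a<b≤a
well minimum |f| = |-11| = 11 (negative-definite)

11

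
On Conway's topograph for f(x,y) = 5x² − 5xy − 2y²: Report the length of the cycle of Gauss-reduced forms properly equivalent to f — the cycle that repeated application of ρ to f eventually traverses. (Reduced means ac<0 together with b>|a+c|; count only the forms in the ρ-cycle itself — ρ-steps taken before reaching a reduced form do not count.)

D = 65, ⌊√D⌋ = 8
descent: ρ → (-2,5,5)  [lands on river]
river: ρ → (5,5,-2)
river: ρ → (-2,7,2)
river: ρ → (2,5,-5)
river: ρ → (-5,5,2)
river: ρ → (2,7,-2)
ρ-cycle length = 6 (tail of 1 descent step not counted)

6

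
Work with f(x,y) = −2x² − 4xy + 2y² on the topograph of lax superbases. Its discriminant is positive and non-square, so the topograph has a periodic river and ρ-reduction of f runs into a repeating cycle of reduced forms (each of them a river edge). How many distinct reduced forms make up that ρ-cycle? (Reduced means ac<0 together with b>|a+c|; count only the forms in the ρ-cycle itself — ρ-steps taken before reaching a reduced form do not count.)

D = 32, ⌊√D⌋ = 5
descent: ρ → (2,4,-2)  [lands on river]
river: ρ → (-2,4,2)
ρ-cycle length = 2 (tail of 1 descent step not counted)

2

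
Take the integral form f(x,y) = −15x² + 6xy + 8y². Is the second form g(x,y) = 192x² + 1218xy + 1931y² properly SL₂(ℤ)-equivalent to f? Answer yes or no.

D₁ = 516, D₂ = 516
river cycle of f (length 10): (8, 10, -13), (-13, 16, 5), (5, 14, -16), (-16, 18, 3), (3, 18, -16), (-16, 14, 5), (5, 16, -13), (-13, 10, 8), (8, 22, -1), (-1, 22, 8)
river cycle of g (length 10): (5, 14, -16), (-16, 18, 3), (3, 18, -16), (-16, 14, 5), (5, 16, -13), (-13, 10, 8), (8, 22, -1), (-1, 22, 8), (8, 10, -13), (-13, 16, 5)
cycles coincide ⇒ equivalent

yes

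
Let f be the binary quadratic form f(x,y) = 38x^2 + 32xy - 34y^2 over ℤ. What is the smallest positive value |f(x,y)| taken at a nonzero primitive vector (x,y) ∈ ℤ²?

river: ρ → (-34,36,36)
river: ρ → (36,36,-34)
river: ρ → (-34,32,38)
river: ρ → (38,44,-28)
river: ρ → (-28,68,14)
river: ρ → (14,72,-18)
river: ρ → (-18,72,14)
river: ρ → (14,68,-28)
river: ρ → (-28,44,38)
river: ρ → (38,32,-34)
closes: descent 0, river 10
min |a| on river = 14

14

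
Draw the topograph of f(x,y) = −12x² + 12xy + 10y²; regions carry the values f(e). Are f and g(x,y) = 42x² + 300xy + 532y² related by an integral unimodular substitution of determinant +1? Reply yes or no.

D₁ = 624, D₂ = 624
river cycle of f (length 6): (10, 8, -14), (-14, 20, 4), (4, 20, -14), (-14, 8, 10), (10, 12, -12), (-12, 12, 10)
river cycle of g (length 6): (4, 20, -14), (-14, 8, 10), (10, 12, -12), (-12, 12, 10), (10, 8, -14), (-14, 20, 4)
cycles coincide ⇒ equivalent

yes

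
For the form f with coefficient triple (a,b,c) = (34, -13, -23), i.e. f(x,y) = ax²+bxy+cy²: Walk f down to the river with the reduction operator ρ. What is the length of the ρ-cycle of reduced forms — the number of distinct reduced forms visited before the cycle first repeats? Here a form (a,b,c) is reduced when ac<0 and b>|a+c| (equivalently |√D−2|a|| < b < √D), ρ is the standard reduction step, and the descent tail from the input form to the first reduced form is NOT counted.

D = 3297, ⌊√D⌋ = 57
descent: ρ → (-23,13,34)  [lands on river]
river: ρ → (34,55,-2)
river: ρ → (-2,57,6)
river: ρ → (6,51,-29)
river: ρ → (-29,7,28)
river: ρ → (28,49,-8)
river: ρ → (-8,47,34)
river: ρ → (34,21,-21)
river: ρ → (-21,21,34)
river: ρ → (34,47,-8)
river: ρ → (-8,49,28)
river: ρ → (28,7,-29)
river: ρ → (-29,51,6)
river: ρ → (6,57,-2)
river: ρ → (-2,55,34)
river: ρ → (34,13,-23)
river: ρ → (-23,33,24)
river: ρ → (24,15,-32)
river: ρ → (-32,49,7)
river: ρ → (7,49,-32)
river: ρ → (-32,15,24)
river: ρ → (24,33,-23)
ρ-cycle length = 22 (tail of 1 descent step not counted)

22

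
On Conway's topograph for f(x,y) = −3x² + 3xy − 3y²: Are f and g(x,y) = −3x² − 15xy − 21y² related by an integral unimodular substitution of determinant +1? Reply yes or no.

D₁ = -27, D₂ = -27
f is negative-definite; reduce −f:
−f: translate: b→3 (≡-3 mod 6), so (3,-3,3)→(3,3,3)
−f: reduced (well bottom): (3,3,3) with a≤c, −a<b≤a
flip sign back: reduced form of f is (-3,-3,-3)
g is negative-definite; reduce −g:
−g: translate: b→3 (≡15 mod 6), so (3,15,21)→(3,3,3)
−g: reduced (well bottom): (3,3,3) with a≤c, −a<b≤a
flip sign back: reduced form of g is (-3,-3,-3)
reduced forms (-3, -3, -3) vs (-3, -3, -3) ⇒ equivalent

yes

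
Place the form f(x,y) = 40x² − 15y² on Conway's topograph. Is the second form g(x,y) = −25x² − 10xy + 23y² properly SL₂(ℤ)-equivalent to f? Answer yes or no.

D₁ = 2400, D₂ = 2400
river cycle of f (length 4): (-15, 30, 25), (25, 20, -20), (-20, 20, 25), (25, 30, -15)
river cycle of g (length 6): (23, 10, -25), (-25, 40, 8), (8, 40, -25), (-25, 10, 23), (23, 36, -12), (-12, 36, 23)
cycles differ ⇒ inequivalent

no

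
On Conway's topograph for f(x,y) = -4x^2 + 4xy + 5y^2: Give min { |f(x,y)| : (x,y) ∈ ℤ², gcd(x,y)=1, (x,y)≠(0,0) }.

river: ρ → (5,6,-3)
river: ρ → (-3,6,5)
river: ρ → (5,4,-4)
river: ρ → (-4,4,5)
closes: descent 0, river 4
min |a| on river = 3

3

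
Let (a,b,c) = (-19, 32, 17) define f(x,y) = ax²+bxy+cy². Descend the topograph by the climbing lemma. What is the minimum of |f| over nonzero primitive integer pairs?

river: ρ → (17,36,-15)
river: ρ → (-15,24,29)
river: ρ → (29,34,-10)
river: ρ → (-10,46,5)
river: ρ → (5,44,-19)
river: ρ → (-19,32,17)
closes: descent 0, river 6
min |a| on river = 5

5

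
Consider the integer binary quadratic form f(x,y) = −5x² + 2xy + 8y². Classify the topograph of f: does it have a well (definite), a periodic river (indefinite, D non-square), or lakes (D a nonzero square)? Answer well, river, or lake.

D = b²−4ac = 2² − 4·(-5)·8 = 164
D > 0 non-square ⇒ indefinite ⇒ periodic river

river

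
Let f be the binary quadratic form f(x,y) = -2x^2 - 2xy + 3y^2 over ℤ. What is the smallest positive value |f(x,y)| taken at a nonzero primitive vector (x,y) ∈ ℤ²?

descent: ρ → (3,2,-2)  [lands on river]
river: ρ → (-2,2,3)
river: ρ → (3,4,-1)
river: ρ → (-1,4,3)
closes: descent 1, river 4
min |a| on river = 1

1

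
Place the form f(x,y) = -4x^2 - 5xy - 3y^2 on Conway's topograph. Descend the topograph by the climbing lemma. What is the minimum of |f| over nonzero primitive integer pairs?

translate: b→-3 (≡5 mod 8), so (4,5,3)→(4,-3,2)
flip: (4,-3,2)→(2,3,4)
translate: b→-1 (≡3 mod 4), so (2,3,4)→(2,-1,3)
reduced (well bottom): (2,-1,3) with a≤c, −a<b≤a
well minimum |f| = |-2| = 2 (negative-definite)

2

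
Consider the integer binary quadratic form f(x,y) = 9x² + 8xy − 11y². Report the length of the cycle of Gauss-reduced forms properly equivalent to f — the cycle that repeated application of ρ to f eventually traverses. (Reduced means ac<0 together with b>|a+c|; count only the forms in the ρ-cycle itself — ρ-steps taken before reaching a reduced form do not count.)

D = 460, ⌊√D⌋ = 21
river: ρ → (-11,14,6)
river: ρ → (6,10,-15)
river: ρ → (-15,20,1)
river: ρ → (1,20,-15)
river: ρ → (-15,10,6)
river: ρ → (6,14,-11)
river: ρ → (-11,8,9)
river: ρ → (9,10,-10)
river: ρ → (-10,10,9)
river: ρ → (9,8,-11)
ρ-cycle length = 10 (tail of 0 descent steps not counted)

10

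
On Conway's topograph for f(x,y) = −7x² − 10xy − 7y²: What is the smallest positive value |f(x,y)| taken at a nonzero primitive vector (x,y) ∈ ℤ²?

translate: b→-4 (≡10 mod 14), so (7,10,7)→(7,-4,4)
flip: (7,-4,4)→(4,4,7)
reduced (well bottom): (4,4,7) with a≤c, −a<b≤a
well minimum |f| = |-4| = 4 (negative-definite)

4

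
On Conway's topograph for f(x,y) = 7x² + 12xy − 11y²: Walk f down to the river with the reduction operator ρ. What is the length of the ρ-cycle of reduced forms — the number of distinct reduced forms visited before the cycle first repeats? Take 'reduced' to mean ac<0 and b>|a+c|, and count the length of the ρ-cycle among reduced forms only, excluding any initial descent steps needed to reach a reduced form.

D = 452, ⌊√D⌋ = 21
river: ρ → (-11,10,8)
river: ρ → (8,6,-13)
river: ρ → (-13,20,1)
river: ρ → (1,20,-13)
river: ρ → (-13,6,8)
river: ρ → (8,10,-11)
river: ρ → (-11,12,7)
river: ρ → (7,16,-7)
river: ρ → (-7,12,11)
river: ρ → (11,10,-8)
river: ρ → (-8,6,13)
river: ρ → (13,20,-1)
river: ρ → (-1,20,13)
river: ρ → (13,6,-8)
river: ρ → (-8,10,11)
river: ρ → (11,12,-7)
river: ρ → (-7,16,7)
river: ρ → (7,12,-11)
ρ-cycle length = 18 (tail of 0 descent steps not counted)

18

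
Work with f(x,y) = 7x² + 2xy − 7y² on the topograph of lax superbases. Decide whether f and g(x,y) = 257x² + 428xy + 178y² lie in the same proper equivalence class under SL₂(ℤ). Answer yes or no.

D₁ = 200, D₂ = 200
river cycle of f (length 6): (-7, 12, 2), (2, 12, -7), (-7, 2, 7), (7, 12, -2), (-2, 12, 7), (7, 2, -7)
river cycle of g (length 6): (7, 2, -7), (-7, 12, 2), (2, 12, -7), (-7, 2, 7), (7, 12, -2), (-2, 12, 7)
cycles coincide ⇒ equivalent

yes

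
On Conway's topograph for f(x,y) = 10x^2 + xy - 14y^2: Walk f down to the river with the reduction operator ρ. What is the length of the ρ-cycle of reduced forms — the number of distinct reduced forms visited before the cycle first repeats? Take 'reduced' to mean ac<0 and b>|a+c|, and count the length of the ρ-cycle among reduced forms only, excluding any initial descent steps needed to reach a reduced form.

D = 561, ⌊√D⌋ = 23
descent: ρ → (-14,-1,10)
descent: ρ → (10,21,-3)  [lands on river]
river: ρ → (-3,21,10)
river: ρ → (10,19,-5)
river: ρ → (-5,21,6)
river: ρ → (6,15,-14)
river: ρ → (-14,13,7)
river: ρ → (7,15,-12)
river: ρ → (-12,9,10)
river: ρ → (10,11,-11)
river: ρ → (-11,11,10)
river: ρ → (10,9,-12)
river: ρ → (-12,15,7)
river: ρ → (7,13,-14)
river: ρ → (-14,15,6)
river: ρ → (6,21,-5)
river: ρ → (-5,19,10)
ρ-cycle length = 16 (tail of 2 descent steps not counted)

16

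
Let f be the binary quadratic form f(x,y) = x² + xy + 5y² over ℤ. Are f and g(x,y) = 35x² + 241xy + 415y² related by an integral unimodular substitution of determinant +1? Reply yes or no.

D₁ = -19, D₂ = -19
f: reduced (well bottom): (1,1,5) with a≤c, −a<b≤a
g: translate: b→31 (≡241 mod 70), so (35,241,415)→(35,31,7)
g: flip: (35,31,7)→(7,-31,35)
g: translate: b→-3 (≡-31 mod 14), so (7,-31,35)→(7,-3,1)
g: flip: (7,-3,1)→(1,3,7)
g: translate: b→1 (≡3 mod 2), so (1,3,7)→(1,1,5)
g: reduced (well bottom): (1,1,5) with a≤c, −a<b≤a
reduced forms (1, 1, 5) vs (1, 1, 5) ⇒ equivalent

yes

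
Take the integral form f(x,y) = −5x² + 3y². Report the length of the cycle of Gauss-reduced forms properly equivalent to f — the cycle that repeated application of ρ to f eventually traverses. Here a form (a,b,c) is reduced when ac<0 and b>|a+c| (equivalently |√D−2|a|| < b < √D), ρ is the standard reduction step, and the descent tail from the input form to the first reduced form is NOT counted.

D = 60, ⌊√D⌋ = 7
descent: ρ → (3,6,-2)  [lands on river]
river: ρ → (-2,6,3)
ρ-cycle length = 2 (tail of 1 descent step not counted)

2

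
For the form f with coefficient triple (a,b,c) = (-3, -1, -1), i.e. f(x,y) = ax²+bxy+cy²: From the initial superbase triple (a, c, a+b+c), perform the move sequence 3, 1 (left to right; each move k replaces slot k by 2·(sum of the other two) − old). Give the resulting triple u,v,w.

start (-3,-1,-5) = (f(1,0),f(0,1),f(1,1))
replace slot 3: 2·((-3)+(-1)) − (-5) = -3 → (-3,-1,-3)
replace slot 1: 2·((-1)+(-3)) − (-3) = -5 → (-5,-1,-3)

-5,-1,-3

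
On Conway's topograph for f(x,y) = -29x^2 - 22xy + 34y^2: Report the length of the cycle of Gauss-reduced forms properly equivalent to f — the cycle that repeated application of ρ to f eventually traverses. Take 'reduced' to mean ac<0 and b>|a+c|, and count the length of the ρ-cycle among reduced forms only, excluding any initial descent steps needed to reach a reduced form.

D = 4428, ⌊√D⌋ = 66
descent: ρ → (34,22,-29)  [lands on river]
river: ρ → (-29,36,27)
river: ρ → (27,18,-38)
river: ρ → (-38,58,7)
river: ρ → (7,54,-54)
river: ρ → (-54,54,7)
river: ρ → (7,58,-38)
river: ρ → (-38,18,27)
river: ρ → (27,36,-29)
river: ρ → (-29,22,34)
river: ρ → (34,46,-17)
river: ρ → (-17,56,19)
river: ρ → (19,58,-14)
river: ρ → (-14,54,27)
river: ρ → (27,54,-14)
river: ρ → (-14,58,19)
river: ρ → (19,56,-17)
river: ρ → (-17,46,34)
ρ-cycle length = 18 (tail of 1 descent step not counted)

18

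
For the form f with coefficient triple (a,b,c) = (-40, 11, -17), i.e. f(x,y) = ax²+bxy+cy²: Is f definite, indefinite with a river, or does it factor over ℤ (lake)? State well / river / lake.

D = b²−4ac = 11² − 4·(-40)·(-17) = -2599
D < 0 ⇒ definite ⇒ every region one sign ⇒ single well

well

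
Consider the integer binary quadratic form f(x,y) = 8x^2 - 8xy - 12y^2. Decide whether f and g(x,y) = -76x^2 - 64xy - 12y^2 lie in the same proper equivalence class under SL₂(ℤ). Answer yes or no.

D₁ = 448, D₂ = 448
river cycle of f (length 4): (-12, 8, 8), (8, 8, -12), (-12, 16, 4), (4, 16, -12)
river cycle of g (length 4): (-12, 16, 4), (4, 16, -12), (-12, 8, 8), (8, 8, -12)
cycles coincide ⇒ equivalent

yes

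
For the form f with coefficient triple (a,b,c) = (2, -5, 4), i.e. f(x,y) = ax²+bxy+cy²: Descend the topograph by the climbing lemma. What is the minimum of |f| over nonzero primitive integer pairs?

translate: b→-1 (≡-5 mod 4), so (2,-5,4)→(2,-1,1)
flip: (2,-1,1)→(1,1,2)
reduced (well bottom): (1,1,2) with a≤c, −a<b≤a
well minimum = a = 1

1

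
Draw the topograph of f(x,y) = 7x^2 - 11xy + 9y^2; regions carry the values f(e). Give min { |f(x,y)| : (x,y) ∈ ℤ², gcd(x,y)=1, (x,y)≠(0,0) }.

translate: b→3 (≡-11 mod 14), so (7,-11,9)→(7,3,5)
flip: (7,3,5)→(5,-3,7)
reduced (well bottom): (5,-3,7) with a≤c, −a<b≤a
well minimum = a = 5

5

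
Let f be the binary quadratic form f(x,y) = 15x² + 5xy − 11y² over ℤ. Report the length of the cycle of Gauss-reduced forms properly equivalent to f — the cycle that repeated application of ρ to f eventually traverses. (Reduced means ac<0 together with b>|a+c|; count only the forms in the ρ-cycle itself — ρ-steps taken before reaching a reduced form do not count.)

D = 685, ⌊√D⌋ = 26
river: ρ → (-11,17,9)
river: ρ → (9,19,-9)
river: ρ → (-9,17,11)
river: ρ → (11,5,-15)
river: ρ → (-15,25,1)
river: ρ → (1,25,-15)
river: ρ → (-15,5,11)
river: ρ → (11,17,-9)
river: ρ → (-9,19,9)
river: ρ → (9,17,-11)
river: ρ → (-11,5,15)
river: ρ → (15,25,-1)
river: ρ → (-1,25,15)
river: ρ → (15,5,-11)
ρ-cycle length = 14 (tail of 0 descent steps not counted)

14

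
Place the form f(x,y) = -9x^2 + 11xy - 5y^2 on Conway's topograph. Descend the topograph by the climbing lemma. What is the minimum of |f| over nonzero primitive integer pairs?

translate: b→7 (≡-11 mod 18), so (9,-11,5)→(9,7,3)
flip: (9,7,3)→(3,-7,9)
translate: b→-1 (≡-7 mod 6), so (3,-7,9)→(3,-1,5)
reduced (well bottom): (3,-1,5) with a≤c, −a<b≤a
well minimum |f| = |-3| = 3 (negative-definite)

3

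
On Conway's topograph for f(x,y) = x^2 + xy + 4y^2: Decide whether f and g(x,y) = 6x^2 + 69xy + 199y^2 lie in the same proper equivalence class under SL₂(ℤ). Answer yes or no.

D₁ = -15, D₂ = -15
f: reduced (well bottom): (1,1,4) with a≤c, −a<b≤a
g: translate: b→-3 (≡69 mod 12), so (6,69,199)→(6,-3,1)
g: flip: (6,-3,1)→(1,3,6)
g: translate: b→1 (≡3 mod 2), so (1,3,6)→(1,1,4)
g: reduced (well bottom): (1,1,4) with a≤c, −a<b≤a
reduced forms (1, 1, 4) vs (1, 1, 4) ⇒ equivalent

yes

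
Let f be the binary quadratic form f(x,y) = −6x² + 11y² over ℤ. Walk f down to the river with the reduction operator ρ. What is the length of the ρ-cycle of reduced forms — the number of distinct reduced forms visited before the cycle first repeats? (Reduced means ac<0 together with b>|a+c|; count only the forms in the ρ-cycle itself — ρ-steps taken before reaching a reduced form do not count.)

D = 264, ⌊√D⌋ = 16
descent: ρ → (11,0,-6)
descent: ρ → (-6,12,5)  [lands on river]
river: ρ → (5,8,-10)
river: ρ → (-10,12,3)
river: ρ → (3,12,-10)
river: ρ → (-10,8,5)
river: ρ → (5,12,-6)
ρ-cycle length = 6 (tail of 2 descent steps not counted)

6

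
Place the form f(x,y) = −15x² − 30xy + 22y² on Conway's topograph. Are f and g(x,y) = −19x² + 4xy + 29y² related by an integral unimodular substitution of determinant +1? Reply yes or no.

D₁ = 2220, D₂ = 2220
river cycle of f (length 8): (22, 30, -15), (-15, 30, 22), (22, 14, -23), (-23, 32, 13), (13, 46, -2), (-2, 46, 13), (13, 32, -23), (-23, 14, 22)
river cycle of g (length 8): (-19, 42, 6), (6, 42, -19), (-19, 34, 14), (14, 22, -31), (-31, 40, 5), (5, 40, -31), (-31, 22, 14), (14, 34, -19)
cycles differ ⇒ inequivalent

no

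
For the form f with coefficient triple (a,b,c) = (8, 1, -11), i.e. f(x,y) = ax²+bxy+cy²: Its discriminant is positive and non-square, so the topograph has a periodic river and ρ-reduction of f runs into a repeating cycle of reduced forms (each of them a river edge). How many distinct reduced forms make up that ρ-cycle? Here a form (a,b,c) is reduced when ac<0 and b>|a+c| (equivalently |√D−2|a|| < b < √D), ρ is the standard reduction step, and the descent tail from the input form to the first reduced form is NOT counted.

D = 353, ⌊√D⌋ = 18
descent: ρ → (-11,-1,8)
descent: ρ → (8,17,-2)  [lands on river]
river: ρ → (-2,15,16)
river: ρ → (16,17,-1)
river: ρ → (-1,17,16)
river: ρ → (16,15,-2)
river: ρ → (-2,17,8)
river: ρ → (8,15,-4)
river: ρ → (-4,17,4)
river: ρ → (4,15,-8)
river: ρ → (-8,17,2)
river: ρ → (2,15,-16)
river: ρ → (-16,17,1)
river: ρ → (1,17,-16)
river: ρ → (-16,15,2)
river: ρ → (2,17,-8)
river: ρ → (-8,15,4)
river: ρ → (4,17,-4)
river: ρ → (-4,15,8)
ρ-cycle length = 18 (tail of 2 descent steps not counted)

18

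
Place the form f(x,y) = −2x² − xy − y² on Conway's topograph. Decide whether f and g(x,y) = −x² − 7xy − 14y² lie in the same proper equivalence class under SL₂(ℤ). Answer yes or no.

D₁ = -7, D₂ = -7
f is negative-definite; reduce −f:
−f: flip: (2,1,1)→(1,-1,2)
−f: translate: b→1 (≡-1 mod 2), so (1,-1,2)→(1,1,2)
−f: reduced (well bottom): (1,1,2) with a≤c, −a<b≤a
flip sign back: reduced form of f is (-1,-1,-2)
g is negative-definite; reduce −g:
−g: translate: b→1 (≡7 mod 2), so (1,7,14)→(1,1,2)
−g: reduced (well bottom): (1,1,2) with a≤c, −a<b≤a
flip sign back: reduced form of g is (-1,-1,-2)
reduced forms (-1, -1, -2) vs (-1, -1, -2) ⇒ equivalent

yes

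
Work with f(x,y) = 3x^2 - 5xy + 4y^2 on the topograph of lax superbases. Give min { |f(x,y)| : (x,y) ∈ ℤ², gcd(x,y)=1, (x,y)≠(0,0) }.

translate: b→1 (≡-5 mod 6), so (3,-5,4)→(3,1,2)
flip: (3,1,2)→(2,-1,3)
reduced (well bottom): (2,-1,3) with a≤c, −a<b≤a
well minimum = a = 2

2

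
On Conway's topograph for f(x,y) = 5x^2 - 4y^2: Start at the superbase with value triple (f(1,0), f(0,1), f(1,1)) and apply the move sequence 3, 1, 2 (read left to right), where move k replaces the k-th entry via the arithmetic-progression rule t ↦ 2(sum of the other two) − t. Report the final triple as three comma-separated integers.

start (5,-4,1) = (f(1,0),f(0,1),f(1,1))
replace slot 3: 2·(5+(-4)) − 1 = 1 → (5,-4,1)
replace slot 1: 2·((-4)+1) − 5 = -11 → (-11,-4,1)
replace slot 2: 2·((-11)+1) − (-4) = -16 → (-11,-16,1)

-11,-16,1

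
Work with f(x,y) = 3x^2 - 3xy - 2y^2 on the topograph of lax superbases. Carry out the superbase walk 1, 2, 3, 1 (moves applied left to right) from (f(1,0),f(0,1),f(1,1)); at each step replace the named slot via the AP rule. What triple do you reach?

start (3,-2,-2) = (f(1,0),f(0,1),f(1,1))
replace slot 1: 2·((-2)+(-2)) − 3 = -11 → (-11,-2,-2)
replace slot 2: 2·((-11)+(-2)) − (-2) = -24 → (-11,-24,-2)
replace slot 3: 2·((-11)+(-24)) − (-2) = -68 → (-11,-24,-68)
replace slot 1: 2·((-24)+(-68)) − (-11) = -173 → (-173,-24,-68)

-173,-24,-68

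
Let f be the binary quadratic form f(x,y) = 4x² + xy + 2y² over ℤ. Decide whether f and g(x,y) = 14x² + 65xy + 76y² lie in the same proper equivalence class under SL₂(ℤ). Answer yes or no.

D₁ = -31, D₂ = -31
f: flip: (4,1,2)→(2,-1,4)
f: reduced (well bottom): (2,-1,4) with a≤c, −a<b≤a
g: translate: b→9 (≡65 mod 28), so (14,65,76)→(14,9,2)
g: flip: (14,9,2)→(2,-9,14)
g: translate: b→-1 (≡-9 mod 4), so (2,-9,14)→(2,-1,4)
g: reduced (well bottom): (2,-1,4) with a≤c, −a<b≤a
reduced forms (2, -1, 4) vs (2, -1, 4) ⇒ equivalent

yes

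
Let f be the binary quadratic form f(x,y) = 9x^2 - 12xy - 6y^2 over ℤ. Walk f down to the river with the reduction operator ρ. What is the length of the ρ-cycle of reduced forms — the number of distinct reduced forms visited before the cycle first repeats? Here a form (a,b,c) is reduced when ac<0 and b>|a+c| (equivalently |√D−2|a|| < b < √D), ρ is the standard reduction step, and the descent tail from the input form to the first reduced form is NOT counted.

D = 360, ⌊√D⌋ = 18
descent: ρ → (-6,12,9)  [lands on river]
river: ρ → (9,6,-9)
river: ρ → (-9,12,6)
river: ρ → (6,12,-9)
river: ρ → (-9,6,9)
river: ρ → (9,12,-6)
ρ-cycle length = 6 (tail of 1 descent step not counted)

6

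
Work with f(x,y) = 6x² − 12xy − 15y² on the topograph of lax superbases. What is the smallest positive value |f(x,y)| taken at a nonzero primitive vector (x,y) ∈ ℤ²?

descent: ρ → (-15,12,6)  [lands on river]
river: ρ → (6,12,-15)
river: ρ → (-15,18,3)
river: ρ → (3,18,-15)
closes: descent 1, river 4
min |a| on river = 3

3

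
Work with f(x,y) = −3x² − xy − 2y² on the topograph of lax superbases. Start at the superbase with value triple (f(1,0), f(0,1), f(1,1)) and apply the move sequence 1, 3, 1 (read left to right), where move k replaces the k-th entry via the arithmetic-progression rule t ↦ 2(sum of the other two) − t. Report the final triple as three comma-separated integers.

start (-3,-2,-6) = (f(1,0),f(0,1),f(1,1))
replace slot 1: 2·((-2)+(-6)) − (-3) = -13 → (-13,-2,-6)
replace slot 3: 2·((-13)+(-2)) − (-6) = -24 → (-13,-2,-24)
replace slot 1: 2·((-2)+(-24)) − (-13) = -39 → (-39,-2,-24)

-39,-2,-24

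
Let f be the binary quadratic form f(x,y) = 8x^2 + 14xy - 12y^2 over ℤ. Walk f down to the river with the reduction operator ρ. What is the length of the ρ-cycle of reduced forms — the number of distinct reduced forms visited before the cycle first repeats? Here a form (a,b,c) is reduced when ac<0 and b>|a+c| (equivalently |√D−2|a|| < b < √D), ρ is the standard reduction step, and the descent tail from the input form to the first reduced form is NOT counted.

D = 580, ⌊√D⌋ = 24
river: ρ → (-12,10,10)
river: ρ → (10,10,-12)
river: ρ → (-12,14,8)
river: ρ → (8,18,-8)
river: ρ → (-8,14,12)
river: ρ → (12,10,-10)
river: ρ → (-10,10,12)
river: ρ → (12,14,-8)
river: ρ → (-8,18,8)
river: ρ → (8,14,-12)
ρ-cycle length = 10 (tail of 0 descent steps not counted)

10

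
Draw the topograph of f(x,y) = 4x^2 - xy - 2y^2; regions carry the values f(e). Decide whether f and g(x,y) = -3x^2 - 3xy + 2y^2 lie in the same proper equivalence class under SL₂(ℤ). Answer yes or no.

D₁ = 33, D₂ = 33
river cycle of f (length 4): (-2, 5, 1), (1, 5, -2), (-2, 3, 3), (3, 3, -2)
river cycle of g (length 4): (2, 3, -3), (-3, 3, 2), (2, 5, -1), (-1, 5, 2)
cycles differ ⇒ inequivalent

no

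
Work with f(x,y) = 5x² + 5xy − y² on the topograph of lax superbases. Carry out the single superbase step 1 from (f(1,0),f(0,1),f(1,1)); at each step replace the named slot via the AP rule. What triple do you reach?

start (5,-1,9) = (f(1,0),f(0,1),f(1,1))
replace slot 1: 2·((-1)+9) − 5 = 11 → (11,-1,9)

11,-1,9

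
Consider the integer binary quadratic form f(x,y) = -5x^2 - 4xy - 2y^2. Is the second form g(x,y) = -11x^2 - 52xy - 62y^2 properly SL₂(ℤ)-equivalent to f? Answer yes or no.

D₁ = -24, D₂ = -24
f is negative-definite; reduce −f:
−f: flip: (5,4,2)→(2,-4,5)
−f: translate: b→0 (≡-4 mod 4), so (2,-4,5)→(2,0,3)
−f: reduced (well bottom): (2,0,3) with a≤c, −a<b≤a
flip sign back: reduced form of f is (-2,0,-3)
g is negative-definite; reduce −g:
−g: translate: b→8 (≡52 mod 22), so (11,52,62)→(11,8,2)
−g: flip: (11,8,2)→(2,-8,11)
−g: translate: b→0 (≡-8 mod 4), so (2,-8,11)→(2,0,3)
−g: reduced (well bottom): (2,0,3) with a≤c, −a<b≤a
flip sign back: reduced form of g is (-2,0,-3)
reduced forms (-2, 0, -3) vs (-2, 0, -3) ⇒ equivalent

yes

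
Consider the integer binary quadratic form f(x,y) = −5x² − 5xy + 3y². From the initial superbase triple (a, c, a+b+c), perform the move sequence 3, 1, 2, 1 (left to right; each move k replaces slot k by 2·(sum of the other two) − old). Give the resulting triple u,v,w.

start (-5,3,-7) = (f(1,0),f(0,1),f(1,1))
replace slot 3: 2·((-5)+3) − (-7) = 3 → (-5,3,3)
replace slot 1: 2·(3+3) − (-5) = 17 → (17,3,3)
replace slot 2: 2·(17+3) − 3 = 37 → (17,37,3)
replace slot 1: 2·(37+3) − 17 = 63 → (63,37,3)

63,37,3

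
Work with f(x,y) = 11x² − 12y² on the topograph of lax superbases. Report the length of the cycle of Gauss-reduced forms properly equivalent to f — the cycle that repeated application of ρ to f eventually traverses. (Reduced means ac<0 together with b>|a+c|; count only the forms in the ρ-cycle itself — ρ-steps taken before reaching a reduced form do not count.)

D = 528, ⌊√D⌋ = 22
descent: ρ → (-12,0,11)
descent: ρ → (11,22,-1)  [lands on river]
river: ρ → (-1,22,11)
ρ-cycle length = 2 (tail of 2 descent steps not counted)

2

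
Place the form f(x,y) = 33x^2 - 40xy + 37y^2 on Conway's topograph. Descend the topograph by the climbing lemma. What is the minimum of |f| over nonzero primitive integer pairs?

translate: b→26 (≡-40 mod 66), so (33,-40,37)→(33,26,30)
flip: (33,26,30)→(30,-26,33)
reduced (well bottom): (30,-26,33) with a≤c, −a<b≤a
well minimum = a = 30

30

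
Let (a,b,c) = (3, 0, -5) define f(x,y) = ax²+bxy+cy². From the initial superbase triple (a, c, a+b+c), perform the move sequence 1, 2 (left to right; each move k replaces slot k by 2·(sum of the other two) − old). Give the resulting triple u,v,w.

start (3,-5,-2) = (f(1,0),f(0,1),f(1,1))
replace slot 1: 2·((-5)+(-2)) − 3 = -17 → (-17,-5,-2)
replace slot 2: 2·((-17)+(-2)) − (-5) = -33 → (-17,-33,-2)

-17,-33,-2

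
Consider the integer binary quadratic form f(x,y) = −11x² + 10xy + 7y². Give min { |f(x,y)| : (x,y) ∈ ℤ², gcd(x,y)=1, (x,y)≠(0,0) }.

river: ρ → (7,18,-3)
river: ρ → (-3,18,7)
river: ρ → (7,10,-11)
river: ρ → (-11,12,6)
river: ρ → (6,12,-11)
river: ρ → (-11,10,7)
closes: descent 0, river 6
min |a| on river = 3

3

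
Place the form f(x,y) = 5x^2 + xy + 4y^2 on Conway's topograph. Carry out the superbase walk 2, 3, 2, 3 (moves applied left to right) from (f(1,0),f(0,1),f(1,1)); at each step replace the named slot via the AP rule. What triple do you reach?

start (5,4,10) = (f(1,0),f(0,1),f(1,1))
replace slot 2: 2·(5+10) − 4 = 26 → (5,26,10)
replace slot 3: 2·(5+26) − 10 = 52 → (5,26,52)
replace slot 2: 2·(5+52) − 26 = 88 → (5,88,52)
replace slot 3: 2·(5+88) − 52 = 134 → (5,88,134)

5,88,134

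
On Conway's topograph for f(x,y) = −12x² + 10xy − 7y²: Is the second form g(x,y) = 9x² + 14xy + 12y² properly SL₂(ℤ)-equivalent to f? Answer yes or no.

D₁ = -236, D₂ = -236
f is negative-definite; reduce −f:
−f: flip: (12,-10,7)→(7,10,12)
−f: translate: b→-4 (≡10 mod 14), so (7,10,12)→(7,-4,9)
−f: reduced (well bottom): (7,-4,9) with a≤c, −a<b≤a
flip sign back: reduced form of f is (-7,4,-9)
g: translate: b→-4 (≡14 mod 18), so (9,14,12)→(9,-4,7)
g: flip: (9,-4,7)→(7,4,9)
g: reduced (well bottom): (7,4,9) with a≤c, −a<b≤a
reduced forms (-7, 4, -9) vs (7, 4, 9) ⇒ inequivalent

no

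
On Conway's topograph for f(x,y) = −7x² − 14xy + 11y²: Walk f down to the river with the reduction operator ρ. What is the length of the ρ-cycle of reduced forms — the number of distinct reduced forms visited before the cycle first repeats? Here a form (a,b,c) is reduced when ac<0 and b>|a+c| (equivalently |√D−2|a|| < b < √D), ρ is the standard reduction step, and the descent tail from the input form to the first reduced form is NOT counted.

D = 504, ⌊√D⌋ = 22
descent: ρ → (11,14,-7)  [lands on river]
river: ρ → (-7,14,11)
river: ρ → (11,8,-10)
river: ρ → (-10,12,9)
river: ρ → (9,6,-13)
river: ρ → (-13,20,2)
river: ρ → (2,20,-13)
river: ρ → (-13,6,9)
river: ρ → (9,12,-10)
river: ρ → (-10,8,11)
ρ-cycle length = 10 (tail of 1 descent step not counted)

10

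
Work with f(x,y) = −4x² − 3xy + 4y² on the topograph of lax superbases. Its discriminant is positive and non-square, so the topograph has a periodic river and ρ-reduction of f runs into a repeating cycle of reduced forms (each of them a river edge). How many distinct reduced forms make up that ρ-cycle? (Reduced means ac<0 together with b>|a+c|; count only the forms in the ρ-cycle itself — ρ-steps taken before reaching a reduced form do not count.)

D = 73, ⌊√D⌋ = 8
descent: ρ → (4,3,-4)  [lands on river]
river: ρ → (-4,5,3)
river: ρ → (3,7,-2)
river: ρ → (-2,5,6)
river: ρ → (6,7,-1)
river: ρ → (-1,7,6)
river: ρ → (6,5,-2)
river: ρ → (-2,7,3)
river: ρ → (3,5,-4)
river: ρ → (-4,3,4)
river: ρ → (4,5,-3)
river: ρ → (-3,7,2)
river: ρ → (2,5,-6)
river: ρ → (-6,7,1)
river: ρ → (1,7,-6)
river: ρ → (-6,5,2)
river: ρ → (2,7,-3)
river: ρ → (-3,5,4)
ρ-cycle length = 18 (tail of 1 descent step not counted)

18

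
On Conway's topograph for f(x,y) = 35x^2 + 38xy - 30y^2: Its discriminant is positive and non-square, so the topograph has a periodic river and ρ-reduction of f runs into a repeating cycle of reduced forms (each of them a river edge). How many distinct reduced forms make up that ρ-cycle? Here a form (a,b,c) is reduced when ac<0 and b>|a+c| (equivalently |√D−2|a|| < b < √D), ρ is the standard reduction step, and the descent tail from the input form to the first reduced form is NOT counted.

D = 5644, ⌊√D⌋ = 75
river: ρ → (-30,22,43)
river: ρ → (43,64,-9)
river: ρ → (-9,62,50)
river: ρ → (50,38,-21)
river: ρ → (-21,46,42)
river: ρ → (42,38,-25)
river: ρ → (-25,62,18)
river: ρ → (18,46,-49)
river: ρ → (-49,52,15)
river: ρ → (15,68,-17)
river: ρ → (-17,68,15)
river: ρ → (15,52,-49)
river: ρ → (-49,46,18)
river: ρ → (18,62,-25)
river: ρ → (-25,38,42)
river: ρ → (42,46,-21)
river: ρ → (-21,38,50)
river: ρ → (50,62,-9)
river: ρ → (-9,64,43)
river: ρ → (43,22,-30)
river: ρ → (-30,38,35)
river: ρ → (35,32,-33)
river: ρ → (-33,34,34)
river: ρ → (34,34,-33)
river: ρ → (-33,32,35)
river: ρ → (35,38,-30)
ρ-cycle length = 26 (tail of 0 descent steps not counted)

26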